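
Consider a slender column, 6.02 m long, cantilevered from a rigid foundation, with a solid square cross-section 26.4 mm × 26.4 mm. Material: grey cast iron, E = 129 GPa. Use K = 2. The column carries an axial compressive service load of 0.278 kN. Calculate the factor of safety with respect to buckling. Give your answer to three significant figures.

I = a⁴/12 = 26.4⁴/12 = 4.048×10^4 mm⁴
I = 4.048×10^4 mm⁴ = 4.048×10^-8 m⁴
Effective length L_e = K·L = 2 × 6.02 = 12.04 m
P_cr = π²EI / L_e² = π² × 129×10⁹ × 4.048×10^-8 / 12.04² = 355.5 N
Factor of safety n = P_cr / P = 0.35553 / 0.278 = 1.28

n ≈ 1.28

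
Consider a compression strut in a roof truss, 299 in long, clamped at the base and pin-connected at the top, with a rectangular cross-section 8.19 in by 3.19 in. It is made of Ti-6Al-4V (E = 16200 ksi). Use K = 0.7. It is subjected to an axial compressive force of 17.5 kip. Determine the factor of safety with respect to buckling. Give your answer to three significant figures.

Buckling occurs about the weak axis: I_min = h·b³/12 with b = 3.19 in (the shorter side).
I_min = 8.19×3.19³/12 = 22.16 in⁴
Effective length L_e = K·L = 0.7 × 299 = 209.3 in
P_cr = π²EI / L_e² = π² × 16200×10³ × 22.16 / 209.3² = 8.086×10^4 lb
Factor of safety n = P_cr / P = 80.863 / 17.5 = 4.62

n ≈ 4.62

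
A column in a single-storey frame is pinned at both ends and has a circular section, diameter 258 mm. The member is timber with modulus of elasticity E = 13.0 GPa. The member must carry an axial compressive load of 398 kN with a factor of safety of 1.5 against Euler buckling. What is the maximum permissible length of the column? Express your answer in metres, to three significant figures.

I = πd⁴/64 = π×258⁴/64 = 2.175×10^8 mm⁴
I = 2.175×10^-4 m⁴
Required critical load P_cr = n·P = 1.5 × 398 = 597.0 kN = 5.970×10^5 N
From P_cr = π²EI/(K·L)²:  L = (1/K)·√(π²EI/P_cr) = (1/1)·√(π²×1.30×10^10×2.175×10^-4/5.970×10^5)
L = 6.84 m

L_max ≈ 6.84 m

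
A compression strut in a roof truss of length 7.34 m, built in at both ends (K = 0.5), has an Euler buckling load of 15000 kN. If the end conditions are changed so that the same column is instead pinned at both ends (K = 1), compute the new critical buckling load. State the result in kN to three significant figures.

P_cr ≈ 3750 kN

P_cr ∝ 1/K², so P_cr,new = P_cr,old × (K_old/K_new)² = 15000 × (0.5/1)²
= 15000 × 0.2500 = 3750 kN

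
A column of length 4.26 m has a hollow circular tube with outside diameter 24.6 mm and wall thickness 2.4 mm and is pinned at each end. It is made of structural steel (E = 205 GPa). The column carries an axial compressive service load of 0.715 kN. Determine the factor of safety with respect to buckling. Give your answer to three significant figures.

n ≈ 1.63

Inner diameter d_i = 24.6 − 2×2.4 = 19.80 mm
I = π(d_o⁴ − d_i⁴)/64 = π(24.6⁴ − 19.80⁴)/64 = 1.043×10^4 mm⁴
I = 1.043×10^4 mm⁴ = 1.043×10^-8 m⁴
Effective length L_e = K·L = 1 × 4.26 = 4.260 m
P_cr = π²EI / L_e² = π² × 205×10⁹ × 1.043×10^-8 / 4.260² = 1.163×10^3 N
Factor of safety n = P_cr / P = 1.1631 / 0.715 = 1.63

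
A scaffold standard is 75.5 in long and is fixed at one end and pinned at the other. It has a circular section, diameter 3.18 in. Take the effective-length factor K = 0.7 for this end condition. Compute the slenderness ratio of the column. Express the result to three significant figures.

λ ≈ 66.5

For a solid circle r = d/4 = 3.18/4 = 0.7950 in
L_e = K·L = 0.7 × 75.5 = 52.85 in
λ = L_e / r_min = 52.850 / 0.7950 = 66.5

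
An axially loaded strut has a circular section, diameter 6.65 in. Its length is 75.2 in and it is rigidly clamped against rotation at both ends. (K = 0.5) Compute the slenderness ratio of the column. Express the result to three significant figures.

λ ≈ 22.6

For a solid circle r = d/4 = 6.65/4 = 1.662 in
L_e = K·L = 0.5 × 75.2 = 37.60 in
λ = L_e / r_min = 37.600 / 1.663 = 22.6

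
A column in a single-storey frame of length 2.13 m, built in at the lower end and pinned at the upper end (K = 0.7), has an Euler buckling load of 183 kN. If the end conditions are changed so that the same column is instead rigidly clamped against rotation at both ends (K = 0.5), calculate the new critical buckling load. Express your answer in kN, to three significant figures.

P_cr ≈ 359 kN

P_cr ∝ 1/K², so P_cr,new = P_cr,old × (K_old/K_new)² = 183 × (0.7/0.5)²
= 183 × 1.960 = 359 kN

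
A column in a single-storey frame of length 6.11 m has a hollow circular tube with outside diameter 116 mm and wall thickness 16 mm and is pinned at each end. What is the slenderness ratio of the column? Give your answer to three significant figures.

λ ≈ 171

Inner diameter d_i = 116 − 2×16 = 84.00 mm
I = π(d_o⁴ − d_i⁴)/64 = π(116⁴ − 84.00⁴)/64 = 6.444×10^6 mm⁴
A = 5.027×10^3 mm²;  r_min = √(I/A) = √(6.444×10^6/5.027×10^3) = 35.81 mm
L_e = K·L = 1 × 6.11 m = 6.110 m = 6110.0 mm
λ = L_e / r_min = 6110.0 / 35.81 = 171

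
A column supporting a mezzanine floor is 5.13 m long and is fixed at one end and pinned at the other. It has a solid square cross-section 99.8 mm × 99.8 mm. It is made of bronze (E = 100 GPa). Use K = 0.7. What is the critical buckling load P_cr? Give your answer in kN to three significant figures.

I = a⁴/12 = 99.8⁴/12 = 8.267×10^6 mm⁴
I = 8.267×10^6 mm⁴ = 8.267×10^-6 m⁴
Effective length L_e = K·L = 0.7 × 5.13 = 3.591 m
P_cr = π²EI / L_e² = π² × 100×10⁹ × 8.267×10^-6 / 3.591² = 6.327×10^5 N

P_cr ≈ 633 kN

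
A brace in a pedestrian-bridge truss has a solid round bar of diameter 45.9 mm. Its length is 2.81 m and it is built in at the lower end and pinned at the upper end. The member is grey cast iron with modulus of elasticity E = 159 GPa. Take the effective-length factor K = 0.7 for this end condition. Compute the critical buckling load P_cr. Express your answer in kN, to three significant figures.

I = πd⁴/64 = π×45.9⁴/64 = 2.179×10^5 mm⁴
I = 2.179×10^5 mm⁴ = 2.179×10^-7 m⁴
Effective length L_e = K·L = 0.7 × 2.81 = 1.967 m
P_cr = π²EI / L_e² = π² × 159×10⁹ × 2.179×10^-7 / 1.967² = 8.837×10^4 N

P_cr ≈ 88.4 kN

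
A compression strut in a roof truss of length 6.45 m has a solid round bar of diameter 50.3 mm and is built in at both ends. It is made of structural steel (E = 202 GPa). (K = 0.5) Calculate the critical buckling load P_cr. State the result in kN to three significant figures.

P_cr ≈ 60.2 kN

I = πd⁴/64 = π×50.3⁴/64 = 3.142×10^5 mm⁴
I = 3.142×10^5 mm⁴ = 3.142×10^-7 m⁴
Effective length L_e = K·L = 0.5 × 6.45 = 3.225 m
P_cr = π²EI / L_e² = π² × 202×10⁹ × 3.142×10^-7 / 3.225² = 6.023×10^4 N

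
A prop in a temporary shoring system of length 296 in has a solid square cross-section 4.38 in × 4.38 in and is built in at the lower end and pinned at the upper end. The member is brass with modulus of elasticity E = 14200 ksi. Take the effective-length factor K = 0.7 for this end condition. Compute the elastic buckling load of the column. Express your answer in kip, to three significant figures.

I = a⁴/12 = 4.38⁴/12 = 30.67 in⁴
Effective length L_e = K·L = 0.7 × 296 = 207.2 in
P_cr = π²EI / L_e² = π² × 14200×10³ × 30.67 / 207.2² = 1.001×10^5 lb

P_cr ≈ 100 kip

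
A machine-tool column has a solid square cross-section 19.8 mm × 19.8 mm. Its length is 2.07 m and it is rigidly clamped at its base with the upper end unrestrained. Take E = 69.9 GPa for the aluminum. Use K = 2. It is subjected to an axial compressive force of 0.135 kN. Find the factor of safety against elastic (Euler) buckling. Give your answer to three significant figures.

n ≈ 3.82

I = a⁴/12 = 19.8⁴/12 = 1.281×10^4 mm⁴
I = 1.281×10^4 mm⁴ = 1.281×10^-8 m⁴
Effective length L_e = K·L = 2 × 2.07 = 4.140 m
P_cr = π²EI / L_e² = π² × 69.9×10⁹ × 1.281×10^-8 / 4.140² = 515.5 N
Factor of safety n = P_cr / P = 0.51553 / 0.135 = 3.82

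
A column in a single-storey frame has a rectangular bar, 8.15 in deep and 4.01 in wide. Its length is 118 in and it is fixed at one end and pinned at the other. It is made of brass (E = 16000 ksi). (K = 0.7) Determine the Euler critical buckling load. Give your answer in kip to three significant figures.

Buckling occurs about the weak axis: I_min = h·b³/12 with b = 4.01 in (the shorter side).
I_min = 8.15×4.01³/12 = 43.79 in⁴
Effective length L_e = K·L = 0.7 × 118 = 82.60 in
P_cr = π²EI / L_e² = π² × 16000×10³ × 43.79 / 82.60² = 1.014×10^6 lb

P_cr ≈ 1010 kip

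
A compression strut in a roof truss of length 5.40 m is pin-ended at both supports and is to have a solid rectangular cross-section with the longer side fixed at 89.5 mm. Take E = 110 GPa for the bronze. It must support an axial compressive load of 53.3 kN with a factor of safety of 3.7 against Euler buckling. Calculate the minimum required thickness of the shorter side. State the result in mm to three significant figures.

Required P_cr = n·P = 3.7 × 53.3 = 197.2 kN
L_e = K·L = 1 × 5.40 = 5.400 m
Required I = P_cr·L_e²/(π²E) = 1.972×10^5 × 5.400² / (π² × 1.10×10^11) = 5.297×10^-6 m⁴
I_req = 5.297×10^6 mm⁴
Rectangle, weak axis: I_min = h·b³/12 with h = 89.5 mm fixed  ⇒  b = (12I/h)^(1/3) = 89.2 mm

b ≈ 89.2 mm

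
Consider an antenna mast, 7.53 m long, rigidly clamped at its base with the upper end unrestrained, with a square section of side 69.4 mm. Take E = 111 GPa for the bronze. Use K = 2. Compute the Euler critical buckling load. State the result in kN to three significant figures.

I = a⁴/12 = 69.4⁴/12 = 1.933×10^6 mm⁴
I = 1.933×10^6 mm⁴ = 1.933×10^-6 m⁴
Effective length L_e = K·L = 2 × 7.53 = 15.06 m
P_cr = π²EI / L_e² = π² × 111×10⁹ × 1.933×10^-6 / 15.06² = 9.337×10^3 N

P_cr ≈ 9.34 kN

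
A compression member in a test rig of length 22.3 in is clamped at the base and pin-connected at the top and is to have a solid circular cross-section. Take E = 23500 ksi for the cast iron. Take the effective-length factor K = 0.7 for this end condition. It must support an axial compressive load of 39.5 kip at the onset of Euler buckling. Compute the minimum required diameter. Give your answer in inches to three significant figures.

L_e = K·L = 0.7 × 22.3 = 15.61 in
Required I = P_cr·L_e²/(π²E) = 3.950×10^4 × 15.61² / (π² × 2.35×10^7) = 4.150×10^-2 in⁴
Solid circle: I = πd⁴/64  ⇒  d = (64I/π)^(1/4) = (64×4.150×10^-2/π)^(1/4) = 0.959 in

d ≈ 0.959 in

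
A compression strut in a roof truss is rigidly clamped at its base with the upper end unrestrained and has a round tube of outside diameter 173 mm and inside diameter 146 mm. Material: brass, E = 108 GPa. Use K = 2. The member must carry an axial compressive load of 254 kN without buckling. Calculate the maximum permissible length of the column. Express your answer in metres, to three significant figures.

d_o = 173 mm, d_i = 146 mm
I = π(d_o⁴ − d_i⁴)/64 = π(173⁴ − 146.0⁴)/64 = 2.167×10^7 mm⁴
I = 2.167×10^-5 m⁴
At the buckling limit P_cr = P = 2.540×10^5 N
From P_cr = π²EI/(K·L)²:  L = (1/K)·√(π²EI/P_cr) = (1/2)·√(π²×1.08×10^11×2.167×10^-5/2.540×10^5)
L = 4.77 m

L_max ≈ 4.77 m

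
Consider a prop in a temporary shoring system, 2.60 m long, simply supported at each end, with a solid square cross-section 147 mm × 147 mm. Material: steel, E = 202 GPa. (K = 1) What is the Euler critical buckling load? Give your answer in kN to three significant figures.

P_cr ≈ 11500 kN

I = a⁴/12 = 147⁴/12 = 3.891×10^7 mm⁴
I = 3.891×10^7 mm⁴ = 3.891×10^-5 m⁴
Effective length L_e = K·L = 1 × 2.60 = 2.600 m
P_cr = π²EI / L_e² = π² × 202×10⁹ × 3.891×10^-5 / 2.600² = 1.148×10^7 N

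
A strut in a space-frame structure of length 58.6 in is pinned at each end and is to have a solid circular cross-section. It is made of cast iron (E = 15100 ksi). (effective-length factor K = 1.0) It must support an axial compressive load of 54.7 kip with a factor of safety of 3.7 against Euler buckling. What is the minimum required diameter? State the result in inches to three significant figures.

Required P_cr = n·P = 3.7 × 54.7 = 202.4 kip
L_e = K·L = 1 × 58.6 = 58.60 in
Required I = P_cr·L_e²/(π²E) = 2.024×10^5 × 58.60² / (π² × 1.51×10^7) = 4.663 in⁴
Solid circle: I = πd⁴/64  ⇒  d = (64I/π)^(1/4) = (64×4.663/π)^(1/4) = 3.12 in

d ≈ 3.12 in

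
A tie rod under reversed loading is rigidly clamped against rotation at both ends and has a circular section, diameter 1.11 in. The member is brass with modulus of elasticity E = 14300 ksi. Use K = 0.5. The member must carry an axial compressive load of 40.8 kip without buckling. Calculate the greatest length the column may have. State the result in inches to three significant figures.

I = πd⁴/64 = π×1.11⁴/64 = 7.452×10^-2 in⁴
At the buckling limit P_cr = P = 4.080×10^4 lb
From P_cr = π²EI/(K·L)²:  L = (1/K)·√(π²EI/P_cr) = (1/0.5)·√(π²×1.43×10^7×7.452×10^-2/4.080×10^4)
L = 32.1 in

L_max ≈ 32.1 in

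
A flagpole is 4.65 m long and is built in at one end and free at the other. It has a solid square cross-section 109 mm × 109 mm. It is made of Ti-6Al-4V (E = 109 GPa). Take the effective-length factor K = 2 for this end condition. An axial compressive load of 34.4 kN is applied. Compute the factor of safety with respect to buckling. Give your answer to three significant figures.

I = a⁴/12 = 109⁴/12 = 1.176×10^7 mm⁴
I = 1.176×10^7 mm⁴ = 1.176×10^-5 m⁴
Effective length L_e = K·L = 2 × 4.65 = 9.300 m
P_cr = π²EI / L_e² = π² × 109×10⁹ × 1.176×10^-5 / 9.300² = 1.463×10^5 N
Factor of safety n = P_cr / P = 146.31 / 34.4 = 4.25

n ≈ 4.25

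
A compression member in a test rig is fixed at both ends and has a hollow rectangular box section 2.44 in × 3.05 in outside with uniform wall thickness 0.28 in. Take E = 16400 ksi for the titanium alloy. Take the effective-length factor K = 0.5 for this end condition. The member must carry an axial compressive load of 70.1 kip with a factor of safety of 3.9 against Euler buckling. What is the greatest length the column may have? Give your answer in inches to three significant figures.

Inner dimensions: h_i = 3.05 − 2×0.28 = 2.490 in, b_i = 2.44 − 2×0.28 = 1.880 in
Weak-axis I_min = (h_o·b_o³ − h_i·b_i³)/12 with b_o = 2.44, b_i = 1.880 in (shorter outer/inner sides).
I_min = (3.05×2.44³ − 2.490×1.880³)/12 = 2.313 in⁴
Required critical load P_cr = n·P = 3.9 × 70.1 = 273.4 kip = 2.734×10^5 lb
From P_cr = π²EI/(K·L)²:  L = (1/K)·√(π²EI/P_cr) = (1/0.5)·√(π²×1.64×10^7×2.313/2.734×10^5)
L = 74.0 in

L_max ≈ 74.0 in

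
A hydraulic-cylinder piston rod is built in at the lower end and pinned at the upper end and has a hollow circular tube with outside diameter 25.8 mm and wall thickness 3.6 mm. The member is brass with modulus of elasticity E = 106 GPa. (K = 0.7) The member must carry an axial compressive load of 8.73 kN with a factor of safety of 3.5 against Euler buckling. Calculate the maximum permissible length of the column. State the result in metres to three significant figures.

L_max ≈ 1.05 m

Inner diameter d_i = 25.8 − 2×3.6 = 18.60 mm
I = π(d_o⁴ − d_i⁴)/64 = π(25.8⁴ − 18.60⁴)/64 = 1.587×10^4 mm⁴
I = 1.587×10^-8 m⁴
Required critical load P_cr = n·P = 3.5 × 8.73 = 30.56 kN = 3.055×10^4 N
From P_cr = π²EI/(K·L)²:  L = (1/K)·√(π²EI/P_cr) = (1/0.7)·√(π²×1.06×10^11×1.587×10^-8/3.055×10^4)
L = 1.05 m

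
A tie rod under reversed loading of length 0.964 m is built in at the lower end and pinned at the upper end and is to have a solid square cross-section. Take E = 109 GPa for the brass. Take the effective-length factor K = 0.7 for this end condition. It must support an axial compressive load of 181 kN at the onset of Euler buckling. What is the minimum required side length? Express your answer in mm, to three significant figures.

L_e = K·L = 0.7 × 0.964 = 0.6748 m
Required I = P_cr·L_e²/(π²E) = 1.810×10^5 × 0.6748² / (π² × 1.09×10^11) = 7.661×10^-8 m⁴
I_req = 7.661×10^4 mm⁴
Solid square: I = a⁴/12  ⇒  a = (12I)^(1/4) = (12×7.661×10^4)^(1/4) = 31.0 mm

a ≈ 31.0 mm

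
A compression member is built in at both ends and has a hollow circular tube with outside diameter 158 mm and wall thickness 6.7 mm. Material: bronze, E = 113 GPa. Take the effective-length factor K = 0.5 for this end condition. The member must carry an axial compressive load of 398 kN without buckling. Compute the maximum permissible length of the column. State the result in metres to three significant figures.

Inner diameter d_i = 158 − 2×6.7 = 144.6 mm
I = π(d_o⁴ − d_i⁴)/64 = π(158⁴ − 144.6⁴)/64 = 9.131×10^6 mm⁴
I = 9.131×10^-6 m⁴
At the buckling limit P_cr = P = 3.980×10^5 N
From P_cr = π²EI/(K·L)²:  L = (1/K)·√(π²EI/P_cr) = (1/0.5)·√(π²×1.13×10^11×9.131×10^-6/3.980×10^5)
L = 10.1 m

L_max ≈ 10.1 m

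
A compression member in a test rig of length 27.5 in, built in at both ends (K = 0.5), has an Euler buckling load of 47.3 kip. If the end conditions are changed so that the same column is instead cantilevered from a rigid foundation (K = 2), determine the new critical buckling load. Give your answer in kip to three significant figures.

P_cr ≈ 2.96 kip

P_cr ∝ 1/K², so P_cr,new = P_cr,old × (K_old/K_new)² = 47.3 × (0.5/2)²
= 47.3 × 0.06250 = 2.96 kip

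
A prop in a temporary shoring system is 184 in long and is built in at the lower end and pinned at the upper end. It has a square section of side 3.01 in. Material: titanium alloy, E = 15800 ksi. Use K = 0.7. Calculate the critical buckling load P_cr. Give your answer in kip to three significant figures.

I = a⁴/12 = 3.01⁴/12 = 6.840 in⁴
Effective length L_e = K·L = 0.7 × 184 = 128.8 in
P_cr = π²EI / L_e² = π² × 15800×10³ × 6.840 / 128.8² = 6.430×10^4 lb

P_cr ≈ 64.3 kip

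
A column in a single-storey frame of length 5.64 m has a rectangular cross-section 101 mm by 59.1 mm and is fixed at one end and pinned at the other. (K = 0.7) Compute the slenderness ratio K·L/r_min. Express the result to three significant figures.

λ ≈ 231

For a rectangle r_min = b/√12 = 59.1/√12 = 17.06 mm
L_e = K·L = 0.7 × 5.64 m = 3.948 m = 3948.0 mm
λ = L_e / r_min = 3948.0 / 17.06 = 231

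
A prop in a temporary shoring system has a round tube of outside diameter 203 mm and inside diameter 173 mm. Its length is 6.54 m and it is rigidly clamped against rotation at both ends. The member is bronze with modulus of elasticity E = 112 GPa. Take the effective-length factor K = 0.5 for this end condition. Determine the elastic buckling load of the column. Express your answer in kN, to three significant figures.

d_o = 203 mm, d_i = 173 mm
I = π(d_o⁴ − d_i⁴)/64 = π(203⁴ − 173.0⁴)/64 = 3.939×10^7 mm⁴
I = 3.939×10^7 mm⁴ = 3.939×10^-5 m⁴
Effective length L_e = K·L = 0.5 × 6.54 = 3.270 m
P_cr = π²EI / L_e² = π² × 112×10⁹ × 3.939×10^-5 / 3.270² = 4.072×10^6 N

P_cr ≈ 4070 kN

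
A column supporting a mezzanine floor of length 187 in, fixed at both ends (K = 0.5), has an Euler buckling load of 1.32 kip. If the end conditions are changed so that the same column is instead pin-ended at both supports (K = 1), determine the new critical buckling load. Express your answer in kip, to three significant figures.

P_cr ≈ 0.330 kip

P_cr ∝ 1/K², so P_cr,new = P_cr,old × (K_old/K_new)² = 1.32 × (0.5/1)²
= 1.32 × 0.2500 = 0.330 kip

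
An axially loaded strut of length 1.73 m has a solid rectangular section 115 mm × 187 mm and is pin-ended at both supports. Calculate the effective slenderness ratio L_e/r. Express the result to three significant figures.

For a rectangle r_min = b/√12 = 115/√12 = 33.20 mm
L_e = K·L = 1 × 1.73 m = 1.730 m = 1730.0 mm
λ = L_e / r_min = 1730.0 / 33.20 = 52.1

λ ≈ 52.1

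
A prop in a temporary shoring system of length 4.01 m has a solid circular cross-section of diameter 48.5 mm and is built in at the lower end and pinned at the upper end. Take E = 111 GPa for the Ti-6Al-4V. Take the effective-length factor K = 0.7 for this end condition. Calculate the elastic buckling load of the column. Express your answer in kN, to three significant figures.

P_cr ≈ 37.8 kN

I = πd⁴/64 = π×48.5⁴/64 = 2.716×10^5 mm⁴
I = 2.716×10^5 mm⁴ = 2.716×10^-7 m⁴
Effective length L_e = K·L = 0.7 × 4.01 = 2.807 m
P_cr = π²EI / L_e² = π² × 111×10⁹ × 2.716×10^-7 / 2.807² = 3.776×10^4 N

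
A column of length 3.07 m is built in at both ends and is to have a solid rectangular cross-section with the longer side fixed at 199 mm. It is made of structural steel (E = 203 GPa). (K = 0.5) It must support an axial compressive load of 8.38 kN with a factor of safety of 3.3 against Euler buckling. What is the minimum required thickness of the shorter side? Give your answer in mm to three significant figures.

Required P_cr = n·P = 3.3 × 8.38 = 27.65 kN
L_e = K·L = 0.5 × 3.07 = 1.535 m
Required I = P_cr·L_e²/(π²E) = 2.765×10^4 × 1.535² / (π² × 2.03×10^11) = 3.252×10^-8 m⁴
I_req = 3.252×10^4 mm⁴
Rectangle, weak axis: I_min = h·b³/12 with h = 199 mm fixed  ⇒  b = (12I/h)^(1/3) = 12.5 mm

b ≈ 12.5 mm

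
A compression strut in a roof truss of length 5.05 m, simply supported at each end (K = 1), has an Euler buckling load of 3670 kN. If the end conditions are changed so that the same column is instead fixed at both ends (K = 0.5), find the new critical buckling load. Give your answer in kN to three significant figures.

P_cr ∝ 1/K², so P_cr,new = P_cr,old × (K_old/K_new)² = 3670 × (1/0.5)²
= 3670 × 4.000 = 14700 kN

P_cr ≈ 14700 kN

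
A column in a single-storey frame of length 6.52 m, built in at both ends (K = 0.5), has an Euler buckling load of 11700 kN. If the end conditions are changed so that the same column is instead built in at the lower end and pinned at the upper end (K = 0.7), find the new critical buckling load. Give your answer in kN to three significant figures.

P_cr ≈ 5970 kN

P_cr ∝ 1/K², so P_cr,new = P_cr,old × (K_old/K_new)² = 11700 × (0.5/0.7)²
= 11700 × 0.5102 = 5970 kN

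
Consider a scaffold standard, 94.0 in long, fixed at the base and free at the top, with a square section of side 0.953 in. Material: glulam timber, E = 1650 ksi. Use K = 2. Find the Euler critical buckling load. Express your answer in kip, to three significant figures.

P_cr ≈ 0.0317 kip

I = a⁴/12 = 0.953⁴/12 = 6.874×10^-2 in⁴
Effective length L_e = K·L = 2 × 94.0 = 188.0 in
P_cr = π²EI / L_e² = π² × 1650×10³ × 6.874×10^-2 / 188.0² = 31.67 lb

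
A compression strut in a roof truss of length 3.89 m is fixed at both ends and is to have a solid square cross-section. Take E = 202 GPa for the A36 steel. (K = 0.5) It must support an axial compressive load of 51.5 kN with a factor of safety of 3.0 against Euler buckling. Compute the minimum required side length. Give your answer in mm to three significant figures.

Required P_cr = n·P = 3.0 × 51.5 = 154.5 kN
L_e = K·L = 0.5 × 3.89 = 1.945 m
Required I = P_cr·L_e²/(π²E) = 1.545×10^5 × 1.945² / (π² × 2.02×10^11) = 2.932×10^-7 m⁴
I_req = 2.932×10^5 mm⁴
Solid square: I = a⁴/12  ⇒  a = (12I)^(1/4) = (12×2.932×10^5)^(1/4) = 43.3 mm

a ≈ 43.3 mm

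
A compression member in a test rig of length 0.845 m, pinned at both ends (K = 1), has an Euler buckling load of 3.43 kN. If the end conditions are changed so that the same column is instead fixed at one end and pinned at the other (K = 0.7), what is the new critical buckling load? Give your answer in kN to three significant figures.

P_cr ∝ 1/K², so P_cr,new = P_cr,old × (K_old/K_new)² = 3.43 × (1/0.7)²
= 3.43 × 2.041 = 7.00 kN

P_cr ≈ 7.00 kN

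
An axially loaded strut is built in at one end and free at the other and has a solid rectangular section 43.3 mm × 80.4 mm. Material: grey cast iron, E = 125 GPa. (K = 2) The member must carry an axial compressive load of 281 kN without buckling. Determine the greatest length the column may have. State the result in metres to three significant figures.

L_max ≈ 0.773 m

Buckling occurs about the weak axis: I_min = h·b³/12 with b = 43.3 mm (the shorter side).
I_min = 80.4×43.3³/12 = 5.439×10^5 mm⁴
I = 5.439×10^-7 m⁴
At the buckling limit P_cr = P = 2.810×10^5 N
From P_cr = π²EI/(K·L)²:  L = (1/K)·√(π²EI/P_cr) = (1/2)·√(π²×1.25×10^11×5.439×10^-7/2.810×10^5)
L = 0.773 m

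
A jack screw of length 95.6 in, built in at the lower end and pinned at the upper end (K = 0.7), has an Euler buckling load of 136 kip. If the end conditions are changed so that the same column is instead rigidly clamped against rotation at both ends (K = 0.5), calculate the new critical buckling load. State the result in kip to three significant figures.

P_cr ∝ 1/K², so P_cr,new = P_cr,old × (K_old/K_new)² = 136 × (0.7/0.5)²
= 136 × 1.960 = 267 kip

P_cr ≈ 267 kip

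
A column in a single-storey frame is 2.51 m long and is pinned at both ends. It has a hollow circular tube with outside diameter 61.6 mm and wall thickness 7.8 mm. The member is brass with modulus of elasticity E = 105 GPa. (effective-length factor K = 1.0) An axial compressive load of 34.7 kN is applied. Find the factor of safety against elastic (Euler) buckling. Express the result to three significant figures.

Inner diameter d_i = 61.6 − 2×7.8 = 46.00 mm
I = π(d_o⁴ − d_i⁴)/64 = π(61.6⁴ − 46.00⁴)/64 = 4.870×10^5 mm⁴
I = 4.870×10^5 mm⁴ = 4.870×10^-7 m⁴
Effective length L_e = K·L = 1 × 2.51 = 2.510 m
P_cr = π²EI / L_e² = π² × 105×10⁹ × 4.870×10^-7 / 2.510² = 8.011×10^4 N
Factor of safety n = P_cr / P = 80.108 / 34.7 = 2.31

n ≈ 2.31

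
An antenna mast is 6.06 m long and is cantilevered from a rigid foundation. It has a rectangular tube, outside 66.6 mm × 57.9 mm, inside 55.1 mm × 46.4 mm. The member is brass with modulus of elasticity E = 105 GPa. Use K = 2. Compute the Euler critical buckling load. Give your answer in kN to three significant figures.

P_cr ≈ 4.36 kN

Weak-axis I_min = (h_o·b_o³ − h_i·b_i³)/12 with b_o = 57.9, b_i = 46.40 mm (shorter outer/inner sides).
I_min = (66.6×57.9³ − 55.10×46.40³)/12 = 6.186×10^5 mm⁴
I = 6.186×10^5 mm⁴ = 6.186×10^-7 m⁴
Effective length L_e = K·L = 2 × 6.06 = 12.12 m
P_cr = π²EI / L_e² = π² × 105×10⁹ × 6.186×10^-7 / 12.12² = 4.364×10^3 N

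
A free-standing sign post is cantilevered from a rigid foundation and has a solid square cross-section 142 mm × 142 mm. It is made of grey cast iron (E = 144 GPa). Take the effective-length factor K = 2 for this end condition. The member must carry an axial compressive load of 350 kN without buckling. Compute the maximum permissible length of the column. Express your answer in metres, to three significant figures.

I = a⁴/12 = 142⁴/12 = 3.388×10^7 mm⁴
I = 3.388×10^-5 m⁴
At the buckling limit P_cr = P = 3.500×10^5 N
From P_cr = π²EI/(K·L)²:  L = (1/K)·√(π²EI/P_cr) = (1/2)·√(π²×1.44×10^11×3.388×10^-5/3.500×10^5)
L = 5.86 m

L_max ≈ 5.86 m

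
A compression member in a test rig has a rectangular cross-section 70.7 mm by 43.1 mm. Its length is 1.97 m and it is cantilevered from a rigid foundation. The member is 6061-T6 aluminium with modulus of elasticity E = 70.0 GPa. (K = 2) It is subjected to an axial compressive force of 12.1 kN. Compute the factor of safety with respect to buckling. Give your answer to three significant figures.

Buckling occurs about the weak axis: I_min = h·b³/12 with b = 43.1 mm (the shorter side).
I_min = 70.7×43.1³/12 = 4.717×10^5 mm⁴
I = 4.717×10^5 mm⁴ = 4.717×10^-7 m⁴
Effective length L_e = K·L = 2 × 1.97 = 3.940 m
P_cr = π²EI / L_e² = π² × 70.0×10⁹ × 4.717×10^-7 / 3.940² = 2.099×10^4 N
Factor of safety n = P_cr / P = 20.993 / 12.1 = 1.73

n ≈ 1.73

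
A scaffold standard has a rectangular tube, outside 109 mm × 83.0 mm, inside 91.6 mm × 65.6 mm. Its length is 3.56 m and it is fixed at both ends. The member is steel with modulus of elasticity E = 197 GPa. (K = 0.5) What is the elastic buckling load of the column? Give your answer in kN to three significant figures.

P_cr ≈ 1860 kN

Weak-axis I_min = (h_o·b_o³ − h_i·b_i³)/12 with b_o = 83.0, b_i = 65.60 mm (shorter outer/inner sides).
I_min = (109×83.0³ − 91.60×65.60³)/12 = 3.039×10^6 mm⁴
I = 3.039×10^6 mm⁴ = 3.039×10^-6 m⁴
Effective length L_e = K·L = 0.5 × 3.56 = 1.780 m
P_cr = π²EI / L_e² = π² × 197×10⁹ × 3.039×10^-6 / 1.780² = 1.865×10^6 N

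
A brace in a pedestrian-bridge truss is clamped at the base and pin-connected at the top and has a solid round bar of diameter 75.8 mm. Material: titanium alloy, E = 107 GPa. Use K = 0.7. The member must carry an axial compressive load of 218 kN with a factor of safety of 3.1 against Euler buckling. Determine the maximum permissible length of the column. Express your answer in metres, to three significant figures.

I = πd⁴/64 = π×75.8⁴/64 = 1.620×10^6 mm⁴
I = 1.620×10^-6 m⁴
Required critical load P_cr = n·P = 3.1 × 218 = 675.8 kN = 6.758×10^5 N
From P_cr = π²EI/(K·L)²:  L = (1/K)·√(π²EI/P_cr) = (1/0.7)·√(π²×1.07×10^11×1.620×10^-6/6.758×10^5)
L = 2.27 m

L_max ≈ 2.27 m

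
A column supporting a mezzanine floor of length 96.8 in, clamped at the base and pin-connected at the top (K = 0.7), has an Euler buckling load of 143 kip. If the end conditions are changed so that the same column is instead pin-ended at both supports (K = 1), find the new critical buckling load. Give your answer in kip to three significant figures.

P_cr ∝ 1/K², so P_cr,new = P_cr,old × (K_old/K_new)² = 143 × (0.7/1)²
= 143 × 0.4900 = 70.1 kip

P_cr ≈ 70.1 kip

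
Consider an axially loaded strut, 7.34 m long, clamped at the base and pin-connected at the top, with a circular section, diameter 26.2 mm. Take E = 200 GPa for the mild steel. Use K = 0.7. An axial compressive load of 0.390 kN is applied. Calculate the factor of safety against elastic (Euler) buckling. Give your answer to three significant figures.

I = πd⁴/64 = π×26.2⁴/64 = 2.313×10^4 mm⁴
I = 2.313×10^4 mm⁴ = 2.313×10^-8 m⁴
Effective length L_e = K·L = 0.7 × 7.34 = 5.138 m
P_cr = π²EI / L_e² = π² × 200×10⁹ × 2.313×10^-8 / 5.138² = 1.729×10^3 N
Factor of safety n = P_cr / P = 1.7295 / 0.390 = 4.43

n ≈ 4.43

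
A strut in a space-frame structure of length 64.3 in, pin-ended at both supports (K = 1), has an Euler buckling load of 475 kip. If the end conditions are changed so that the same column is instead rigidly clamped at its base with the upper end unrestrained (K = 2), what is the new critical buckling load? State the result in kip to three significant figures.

P_cr ≈ 119 kip

P_cr ∝ 1/K², so P_cr,new = P_cr,old × (K_old/K_new)² = 475 × (1/2)²
= 475 × 0.2500 = 119 kip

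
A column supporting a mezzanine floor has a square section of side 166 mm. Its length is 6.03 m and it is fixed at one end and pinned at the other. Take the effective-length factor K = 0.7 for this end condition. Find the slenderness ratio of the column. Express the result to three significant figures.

λ ≈ 88.1

For a square r = a/√12 = 166/√12 = 47.92 mm
L_e = K·L = 0.7 × 6.03 m = 4.221 m = 4221.0 mm
λ = L_e / r_min = 4221.0 / 47.92 = 88.1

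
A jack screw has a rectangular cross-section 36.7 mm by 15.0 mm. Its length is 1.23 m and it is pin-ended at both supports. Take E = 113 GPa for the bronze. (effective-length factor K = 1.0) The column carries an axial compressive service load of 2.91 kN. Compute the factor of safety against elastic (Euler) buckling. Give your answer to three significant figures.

n ≈ 2.61

Buckling occurs about the weak axis: I_min = h·b³/12 with b = 15.0 mm (the shorter side).
I_min = 36.7×15.0³/12 = 1.032×10^4 mm⁴
I = 1.032×10^4 mm⁴ = 1.032×10^-8 m⁴
Effective length L_e = K·L = 1 × 1.23 = 1.230 m
P_cr = π²EI / L_e² = π² × 113×10⁹ × 1.032×10^-8 / 1.230² = 7.609×10^3 N
Factor of safety n = P_cr / P = 7.6090 / 2.91 = 2.61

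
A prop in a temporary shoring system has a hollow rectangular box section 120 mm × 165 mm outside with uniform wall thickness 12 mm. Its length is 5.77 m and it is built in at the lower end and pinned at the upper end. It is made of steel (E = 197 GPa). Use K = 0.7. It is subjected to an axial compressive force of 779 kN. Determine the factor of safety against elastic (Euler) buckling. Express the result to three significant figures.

n ≈ 2.04

Inner dimensions: h_i = 165 − 2×12 = 141.0 mm, b_i = 120 − 2×12 = 96.00 mm
Weak-axis I_min = (h_o·b_o³ − h_i·b_i³)/12 with b_o = 120, b_i = 96.00 mm (shorter outer/inner sides).
I_min = (165×120³ − 141.0×96.00³)/12 = 1.336×10^7 mm⁴
I = 1.336×10^7 mm⁴ = 1.336×10^-5 m⁴
Effective length L_e = K·L = 0.7 × 5.77 = 4.039 m
P_cr = π²EI / L_e² = π² × 197×10⁹ × 1.336×10^-5 / 4.039² = 1.593×10^6 N
Factor of safety n = P_cr / P = 1592.8 / 779 = 2.04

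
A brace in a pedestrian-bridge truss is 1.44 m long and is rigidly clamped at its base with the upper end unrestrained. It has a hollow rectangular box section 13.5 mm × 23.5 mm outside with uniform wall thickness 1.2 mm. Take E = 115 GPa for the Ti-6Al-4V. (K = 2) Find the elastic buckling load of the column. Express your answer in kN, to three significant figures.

P_cr ≈ 0.330 kN

Inner dimensions: h_i = 23.5 − 2×1.2 = 21.10 mm, b_i = 13.5 − 2×1.2 = 11.10 mm
Weak-axis I_min = (h_o·b_o³ − h_i·b_i³)/12 with b_o = 13.5, b_i = 11.10 mm (shorter outer/inner sides).
I_min = (23.5×13.5³ − 21.10×11.10³)/12 = 2.413×10^3 mm⁴
I = 2.413×10^3 mm⁴ = 2.413×10^-9 m⁴
Effective length L_e = K·L = 2 × 1.44 = 2.880 m
P_cr = π²EI / L_e² = π² × 115×10⁹ × 2.413×10^-9 / 2.880² = 330.3 N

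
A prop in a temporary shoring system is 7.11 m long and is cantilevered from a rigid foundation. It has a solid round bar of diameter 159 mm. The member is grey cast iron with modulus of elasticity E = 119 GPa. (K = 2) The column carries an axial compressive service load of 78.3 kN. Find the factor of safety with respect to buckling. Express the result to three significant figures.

n ≈ 2.33

I = πd⁴/64 = π×159⁴/64 = 3.137×10^7 mm⁴
I = 3.137×10^7 mm⁴ = 3.137×10^-5 m⁴
Effective length L_e = K·L = 2 × 7.11 = 14.22 m
P_cr = π²EI / L_e² = π² × 119×10⁹ × 3.137×10^-5 / 14.22² = 1.822×10^5 N
Factor of safety n = P_cr / P = 182.22 / 78.3 = 2.33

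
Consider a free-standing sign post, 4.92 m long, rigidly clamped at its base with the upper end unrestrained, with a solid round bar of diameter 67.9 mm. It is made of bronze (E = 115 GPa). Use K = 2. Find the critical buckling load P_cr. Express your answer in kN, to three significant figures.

P_cr ≈ 12.2 kN

I = πd⁴/64 = π×67.9⁴/64 = 1.043×10^6 mm⁴
I = 1.043×10^6 mm⁴ = 1.043×10^-6 m⁴
Effective length L_e = K·L = 2 × 4.92 = 9.840 m
P_cr = π²EI / L_e² = π² × 115×10⁹ × 1.043×10^-6 / 9.840² = 1.223×10^4 N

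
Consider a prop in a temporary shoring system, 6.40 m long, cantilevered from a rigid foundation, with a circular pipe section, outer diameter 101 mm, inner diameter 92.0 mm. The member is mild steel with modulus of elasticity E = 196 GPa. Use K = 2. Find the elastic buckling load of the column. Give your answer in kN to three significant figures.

P_cr ≈ 18.8 kN

d_o = 101 mm, d_i = 92.0 mm
I = π(d_o⁴ − d_i⁴)/64 = π(101⁴ − 92.00⁴)/64 = 1.591×10^6 mm⁴
I = 1.591×10^6 mm⁴ = 1.591×10^-6 m⁴
Effective length L_e = K·L = 2 × 6.40 = 12.80 m
P_cr = π²EI / L_e² = π² × 196×10⁹ × 1.591×10^-6 / 12.80² = 1.879×10^4 N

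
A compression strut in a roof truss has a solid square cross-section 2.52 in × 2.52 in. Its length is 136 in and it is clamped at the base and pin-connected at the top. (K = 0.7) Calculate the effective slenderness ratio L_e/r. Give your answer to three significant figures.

For a square r = a/√12 = 2.52/√12 = 0.7275 in
L_e = K·L = 0.7 × 136 = 95.20 in
λ = L_e / r_min = 95.200 / 0.7275 = 131

λ ≈ 131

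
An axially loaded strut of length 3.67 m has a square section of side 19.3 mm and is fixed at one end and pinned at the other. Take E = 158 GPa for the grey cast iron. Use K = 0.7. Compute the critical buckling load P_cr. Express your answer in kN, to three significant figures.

P_cr ≈ 2.73 kN

I = a⁴/12 = 19.3⁴/12 = 1.156×10^4 mm⁴
I = 1.156×10^4 mm⁴ = 1.156×10^-8 m⁴
Effective length L_e = K·L = 0.7 × 3.67 = 2.569 m
P_cr = π²EI / L_e² = π² × 158×10⁹ × 1.156×10^-8 / 2.569² = 2.732×10^3 N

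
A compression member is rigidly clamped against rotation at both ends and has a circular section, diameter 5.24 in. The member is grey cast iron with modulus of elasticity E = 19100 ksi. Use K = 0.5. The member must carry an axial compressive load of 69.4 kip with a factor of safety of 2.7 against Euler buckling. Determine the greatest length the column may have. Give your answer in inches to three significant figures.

L_max ≈ 386 in

I = πd⁴/64 = π×5.24⁴/64 = 37.01 in⁴
Required critical load P_cr = n·P = 2.7 × 69.4 = 187.4 kip = 1.874×10^5 lb
From P_cr = π²EI/(K·L)²:  L = (1/K)·√(π²EI/P_cr) = (1/0.5)·√(π²×1.91×10^7×37.01/1.874×10^5)
L = 386 in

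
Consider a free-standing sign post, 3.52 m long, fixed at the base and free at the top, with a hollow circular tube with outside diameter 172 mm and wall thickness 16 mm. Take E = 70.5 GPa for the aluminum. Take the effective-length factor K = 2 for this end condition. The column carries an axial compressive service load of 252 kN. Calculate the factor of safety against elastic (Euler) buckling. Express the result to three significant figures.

n ≈ 1.34

Inner diameter d_i = 172 − 2×16 = 140.0 mm
I = π(d_o⁴ − d_i⁴)/64 = π(172⁴ − 140.0⁴)/64 = 2.410×10^7 mm⁴
I = 2.410×10^7 mm⁴ = 2.410×10^-5 m⁴
Effective length L_e = K·L = 2 × 3.52 = 7.040 m
P_cr = π²EI / L_e² = π² × 70.5×10⁹ × 2.410×10^-5 / 7.040² = 3.384×10^5 N
Factor of safety n = P_cr / P = 338.41 / 252 = 1.34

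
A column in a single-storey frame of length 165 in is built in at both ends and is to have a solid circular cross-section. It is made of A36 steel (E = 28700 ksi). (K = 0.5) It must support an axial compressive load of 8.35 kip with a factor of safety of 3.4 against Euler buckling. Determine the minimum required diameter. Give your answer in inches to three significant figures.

d ≈ 1.93 in

Required P_cr = n·P = 3.4 × 8.35 = 28.39 kip
L_e = K·L = 0.5 × 165 = 82.50 in
Required I = P_cr·L_e²/(π²E) = 2.839×10^4 × 82.50² / (π² × 2.87×10^7) = 0.6822 in⁴
Solid circle: I = πd⁴/64  ⇒  d = (64I/π)^(1/4) = (64×0.6822/π)^(1/4) = 1.93 in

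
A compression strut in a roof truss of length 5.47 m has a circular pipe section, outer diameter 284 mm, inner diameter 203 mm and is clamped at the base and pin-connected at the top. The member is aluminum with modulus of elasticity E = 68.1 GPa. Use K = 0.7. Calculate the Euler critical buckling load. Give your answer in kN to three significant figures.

d_o = 284 mm, d_i = 203 mm
I = π(d_o⁴ − d_i⁴)/64 = π(284⁴ − 203.0⁴)/64 = 2.360×10^8 mm⁴
I = 2.360×10^8 mm⁴ = 2.360×10^-4 m⁴
Effective length L_e = K·L = 0.7 × 5.47 = 3.829 m
P_cr = π²EI / L_e² = π² × 68.1×10⁹ × 2.360×10^-4 / 3.829² = 1.082×10^7 N

P_cr ≈ 10800 kN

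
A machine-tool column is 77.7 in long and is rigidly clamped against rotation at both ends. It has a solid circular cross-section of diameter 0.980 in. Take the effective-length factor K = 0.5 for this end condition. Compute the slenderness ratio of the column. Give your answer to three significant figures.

For a solid circle r = d/4 = 0.980/4 = 0.2450 in
L_e = K·L = 0.5 × 77.7 = 38.85 in
λ = L_e / r_min = 38.850 / 0.2450 = 159

λ ≈ 159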